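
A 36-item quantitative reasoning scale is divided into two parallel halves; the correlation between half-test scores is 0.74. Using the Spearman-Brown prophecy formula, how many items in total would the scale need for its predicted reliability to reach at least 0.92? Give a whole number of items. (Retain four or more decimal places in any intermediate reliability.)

Corrected full-test reliability: r_full = 2 × 0.74 / (1 + 0.74) ≈ 0.8506
Solve Spearman-Brown for n: n = 0.92(1 − 0.8506) / [0.8506(1 − 0.92)] = 2.0199
Required items = 2.0199 × 36 = 72.72, so 73 items.

73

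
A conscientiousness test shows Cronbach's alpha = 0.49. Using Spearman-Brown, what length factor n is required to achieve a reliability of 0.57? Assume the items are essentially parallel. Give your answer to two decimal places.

1.38

Spearman-Brown solved for the length factor n:
n = r_target (1 − r_old) / [ r_old (1 − r_target) ]
n = [0.57 × 0.51] / [0.49 × 0.43]
  = 0.2907 / 0.2107 = 1.3797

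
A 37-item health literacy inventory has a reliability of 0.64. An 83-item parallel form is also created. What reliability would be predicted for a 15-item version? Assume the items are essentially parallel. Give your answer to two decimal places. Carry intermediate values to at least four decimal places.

The 83-item form is not needed; work directly from the 37-item form with n = 15/37 = 0.4054.
r_{15} = n·r / (1 + (n − 1)·r) = 0.2595 / 0.6195 ≈ 0.4189

0.42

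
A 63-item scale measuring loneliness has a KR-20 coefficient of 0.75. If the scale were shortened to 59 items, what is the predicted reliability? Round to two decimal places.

0.74

The new length is 59/63 = 0.9365 times the old.
r_new = 0.9365·0.75 / [1 + (0.9365 − 1)·0.75]
r_new = 0.7024 / 0.9524 ≈ 0.7375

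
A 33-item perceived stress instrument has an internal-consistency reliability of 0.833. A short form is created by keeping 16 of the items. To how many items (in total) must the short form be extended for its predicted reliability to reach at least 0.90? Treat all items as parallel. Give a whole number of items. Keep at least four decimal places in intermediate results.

Short-form reliability: n = 16/33 = 0.4848; r_16 = n·r/(1+(n−1)r) ≈ 0.7074
Length factor from the short form to reach 0.90: n' = 0.90(1 − 0.7074) / [0.7074(1 − 0.90)] ≈ 3.7226
Items = 3.7226 × 16 ≈ 59.56 → 60

60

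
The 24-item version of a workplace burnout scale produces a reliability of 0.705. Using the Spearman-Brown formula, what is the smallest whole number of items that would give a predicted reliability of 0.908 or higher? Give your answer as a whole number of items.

Rearranging the Spearman-Brown formula for n,
n = r_target (1 − r_old) / [ r_old (1 − r_target) ]
n = 0.908(1 − 0.705) / [0.705(1 − 0.908)]
n = 0.267860 / 0.064860 ≈ 4.1298
So the test needs 4.1298 × 24 ≈ 99.12 items; rounding up, 100.

100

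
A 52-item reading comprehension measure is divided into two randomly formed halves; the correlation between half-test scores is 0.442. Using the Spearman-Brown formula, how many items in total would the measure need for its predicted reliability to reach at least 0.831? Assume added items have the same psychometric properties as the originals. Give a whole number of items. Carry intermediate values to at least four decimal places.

162

r_full = 2(0.442)/(1 + 0.442) = 0.6130
n = r_tgt(1 − r_full) / [r_full(1 − r_tgt)] = 0.831 × 0.3870 / (0.6130 × 0.169) ≈ 3.1043
Items = 3.1043 × 52 ≈ 161.42 → 162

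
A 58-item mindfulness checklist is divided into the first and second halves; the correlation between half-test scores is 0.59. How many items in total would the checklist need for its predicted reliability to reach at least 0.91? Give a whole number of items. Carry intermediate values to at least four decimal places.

r_full = 2(0.59)/(1 + 0.59) = 0.7421
Solve Spearman-Brown for n: n = 0.91(1 − 0.7421) / [0.7421(1 − 0.91)] = 3.5139
Required items = 3.5139 × 58 = 203.81, so 204 items.

204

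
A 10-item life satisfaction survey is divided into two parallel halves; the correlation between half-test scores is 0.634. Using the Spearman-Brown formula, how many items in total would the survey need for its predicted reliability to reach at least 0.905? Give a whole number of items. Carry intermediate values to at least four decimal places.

28

r_full = 2(0.634)/(1 + 0.634) = 0.7760
n = r_tgt(1 − r_full) / [r_full(1 − r_tgt)] = 0.905 × 0.2240 / (0.7760 × 0.095) ≈ 2.7499
Required items = 2.7499 × 10 = 27.50, so 28 items.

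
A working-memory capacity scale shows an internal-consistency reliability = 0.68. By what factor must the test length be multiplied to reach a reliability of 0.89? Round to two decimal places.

3.81

Invert Spearman-Brown to solve for n:
n = r_target (1 − r_old) / [ r_old (1 − r_target) ]
n = [0.89 × 0.32] / [0.68 × 0.11]
n = 0.2848 / 0.0748 ≈ 3.8075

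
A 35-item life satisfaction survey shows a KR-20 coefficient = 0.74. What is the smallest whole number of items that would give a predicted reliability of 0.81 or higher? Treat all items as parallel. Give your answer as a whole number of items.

Spearman-Brown solved for the length factor n:
n = r*(1 − r) / [ r (1 − r*) ]
n = [0.81 × 0.26] / [0.74 × 0.19]
  = 0.2106 / 0.1406 = 1.4979
1.4979 × 35 = 52.43 → 53 items

53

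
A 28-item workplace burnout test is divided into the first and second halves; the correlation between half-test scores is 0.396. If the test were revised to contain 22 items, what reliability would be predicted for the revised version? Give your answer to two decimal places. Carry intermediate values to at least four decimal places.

0.51

Full-test reliability from the split-half r: r_full = 2(0.396)/(1 + 0.396) = 0.5673
Then adjust to 22 items: n = 22/28 = 0.7857
r_new = n·r_full / (1 + (n − 1)·r_full) = 0.4457 / 0.8784 ≈ 0.5074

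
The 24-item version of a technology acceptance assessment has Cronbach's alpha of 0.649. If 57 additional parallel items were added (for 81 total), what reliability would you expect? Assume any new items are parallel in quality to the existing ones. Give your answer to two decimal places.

The new length is 81/24 = 3.375 times the old.
By Spearman-Brown, r_new = n r / (1 + (n − 1) r).
r_new = 3.375·0.649 / [1 + (3.375 − 1)·0.649]
r_new = 2.1904 / 2.5414 ≈ 0.8619

0.86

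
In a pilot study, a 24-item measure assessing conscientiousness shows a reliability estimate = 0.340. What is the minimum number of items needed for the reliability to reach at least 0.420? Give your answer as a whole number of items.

34

n = 0.420(1 − 0.340) / [0.340(1 − 0.420)]
n = 0.277200 / 0.197200 ≈ 1.4057
1.4057 × 24 = 33.74 → 34 items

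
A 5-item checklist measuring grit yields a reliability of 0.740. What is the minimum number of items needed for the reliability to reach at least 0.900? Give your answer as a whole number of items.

Spearman-Brown solved for the length factor n:
n = r_target (1 − r_old) / [ r_old (1 − r_target) ]
n = 0.900 × (1 − 0.740) / [ 0.740 × (1 − 0.900) ]
  = 0.234000 / 0.074000 = 3.1622
3.1622 × 5 = 15.81 → 16 items

16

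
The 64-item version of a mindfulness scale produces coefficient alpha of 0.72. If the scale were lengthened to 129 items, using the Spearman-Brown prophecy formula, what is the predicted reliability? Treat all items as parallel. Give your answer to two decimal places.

0.84

The new length is 129/64 = 2.0156 times the old.
r_new = (2.0156 × 0.72) / (1 + (2.0156 − 1) × 0.72)
     = 1.4512 / 1.7312 = 0.8383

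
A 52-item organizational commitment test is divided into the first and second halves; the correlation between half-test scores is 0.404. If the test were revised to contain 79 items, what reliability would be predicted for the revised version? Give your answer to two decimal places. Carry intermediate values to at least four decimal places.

0.67

First correct the split-half correlation to full-test reliability: r_full = 2 × 0.404 / (1 + 0.404) ≈ 0.5755
Length factor from 52 to 79 items: n = 79/52 = 1.5192
r_new = n·r_full / (1 + (n − 1)·r_full) = 0.8743 / 1.2988 ≈ 0.6732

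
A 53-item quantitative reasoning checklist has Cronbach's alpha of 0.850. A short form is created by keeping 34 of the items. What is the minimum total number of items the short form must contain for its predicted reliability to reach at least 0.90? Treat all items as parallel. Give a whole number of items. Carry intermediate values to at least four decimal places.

85

First, r for the 34-item form: n = 34/53 = 0.6415, so r_34 = 0.6415·0.850/(1 + (0.6415 − 1)·0.850) = 0.7843
Then solve for n' with r_old = 0.7843, r_target = 0.90: n' = 0.90(1 − 0.7843)/[0.7843(1 − 0.90)] = 2.4752
Items = 2.4752 × 34 ≈ 84.16 → 85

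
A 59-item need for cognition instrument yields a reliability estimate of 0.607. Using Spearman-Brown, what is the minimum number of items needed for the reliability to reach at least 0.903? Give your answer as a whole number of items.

Spearman-Brown solved for the length factor n:
n = r*(1 − r) / [ r (1 − r*) ]
n = 0.903(1 − 0.607) / [0.607(1 − 0.903)]
  = 0.354879 / 0.058879 = 6.0273
6.0273 × 59 = 355.61 → 356 items

356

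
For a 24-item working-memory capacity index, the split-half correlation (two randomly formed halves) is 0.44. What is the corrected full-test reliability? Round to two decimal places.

The full test is twice the length of either half (n = 2).
r_full = 2r_hh / (1 + r_hh) = 2 × 0.44 / (1 + 0.44)
r_full = 0.8800 / 1.4400 ≈ 0.6111

0.61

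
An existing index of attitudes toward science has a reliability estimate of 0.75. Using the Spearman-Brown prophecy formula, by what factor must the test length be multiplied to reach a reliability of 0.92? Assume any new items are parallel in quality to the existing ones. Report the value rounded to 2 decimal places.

n = 0.92(1 − 0.75) / [0.75(1 − 0.92)]
  = 0.2300 / 0.0600 = 3.8333

3.83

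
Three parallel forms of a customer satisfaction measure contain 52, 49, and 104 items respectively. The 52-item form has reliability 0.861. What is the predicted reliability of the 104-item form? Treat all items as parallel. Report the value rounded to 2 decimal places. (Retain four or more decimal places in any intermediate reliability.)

0.93

The 49-item form is not needed; work directly from the 52-item form with n = 104/52 = 2.0000.
r_{104} = n·r / (1 + (n − 1)·r) = 1.7220 / 1.8610 ≈ 0.9253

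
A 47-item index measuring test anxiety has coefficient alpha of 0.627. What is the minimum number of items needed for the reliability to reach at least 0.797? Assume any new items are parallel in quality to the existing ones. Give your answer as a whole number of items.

110

n = 0.797 × (1 − 0.627) / [ 0.627 × (1 − 0.797) ]
n = 0.297281 / 0.127281 ≈ 2.3356
Items needed = n × 47 = 2.3356 × 47 ≈ 109.77 → round up to 110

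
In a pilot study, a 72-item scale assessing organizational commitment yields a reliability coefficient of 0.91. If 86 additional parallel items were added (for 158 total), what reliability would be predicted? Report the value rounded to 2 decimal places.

Length ratio n = 158/72 = 2.1944
r_new = (2.1944 × 0.91) / (1 + (2.1944 − 1) × 0.91)
     = 1.9969 / 2.0869 = 0.9569

0.96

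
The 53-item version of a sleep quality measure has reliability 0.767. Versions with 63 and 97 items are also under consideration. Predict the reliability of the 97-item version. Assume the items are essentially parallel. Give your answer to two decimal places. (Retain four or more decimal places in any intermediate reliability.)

The 63-item form is not needed; work directly from the 53-item form with n = 97/53 = 1.8302.
r_{97} = n·r / (1 + (n − 1)·r) = 1.4038 / 1.6368 ≈ 0.8576

0.86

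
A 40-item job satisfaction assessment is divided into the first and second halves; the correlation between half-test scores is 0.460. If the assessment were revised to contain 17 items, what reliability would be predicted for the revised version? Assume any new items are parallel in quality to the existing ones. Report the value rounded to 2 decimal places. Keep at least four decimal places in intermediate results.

Full-test reliability from the split-half r: r_full = 2(0.460)/(1 + 0.460) = 0.6301
Length factor from 40 to 17 items: n = 17/40 = 0.4250
r_new = n·r_full / (1 + (n − 1)·r_full) = 0.2678 / 0.6377 ≈ 0.4199

0.42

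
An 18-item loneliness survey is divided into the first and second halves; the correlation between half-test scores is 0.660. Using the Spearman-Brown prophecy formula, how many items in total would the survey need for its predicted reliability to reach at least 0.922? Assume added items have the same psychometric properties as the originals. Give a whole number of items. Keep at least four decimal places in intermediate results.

Corrected full-test reliability: r_full = 2 × 0.660 / (1 + 0.660) ≈ 0.7952
n = r_tgt(1 − r_full) / [r_full(1 − r_tgt)] = 0.922 × 0.2048 / (0.7952 × 0.078) ≈ 3.0443
Items = 3.0443 × 18 ≈ 54.80 → 55

55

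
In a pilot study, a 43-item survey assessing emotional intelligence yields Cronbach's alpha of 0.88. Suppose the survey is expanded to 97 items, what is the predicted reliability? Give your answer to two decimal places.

The new length is 97/43 = 2.2558 times the old.
Spearman-Brown: r_new = n·r / (1 + (n − 1)·r)
r_new = 2.2558·0.88 / [1 + (2.2558 − 1)·0.88]
r_new = 1.9851 / 2.1051 ≈ 0.9430

0.94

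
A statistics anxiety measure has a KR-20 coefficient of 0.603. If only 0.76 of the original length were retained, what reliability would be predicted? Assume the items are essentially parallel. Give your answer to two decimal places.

0.54

Apply the Spearman-Brown prophecy formula, r' = nr / [1 + (n − 1)r]:
r_new = 0.76·0.603 / [1 + (0.76 − 1)·0.603]
r_new = 0.4583 / 0.8553 ≈ 0.5358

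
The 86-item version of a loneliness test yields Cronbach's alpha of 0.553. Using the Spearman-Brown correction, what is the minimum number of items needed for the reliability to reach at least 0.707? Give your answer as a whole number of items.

Invert Spearman-Brown to solve for n:
n = r_target (1 − r_old) / [ r_old (1 − r_target) ]
n = [0.707 × 0.447] / [0.553 × 0.293]
n = 0.316029 / 0.162029 ≈ 1.9504
Items needed = n × 86 = 1.9504 × 86 ≈ 167.73 → round up to 168

168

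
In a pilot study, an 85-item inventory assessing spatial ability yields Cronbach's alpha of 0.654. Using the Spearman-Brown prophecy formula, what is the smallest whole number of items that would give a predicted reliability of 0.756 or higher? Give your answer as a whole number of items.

Rearranging the Spearman-Brown formula for n,
n = r_target (1 − r_old) / [ r_old (1 − r_target) ]
n = [0.756 × 0.346] / [0.654 × 0.244]
n = 0.261576 / 0.159576 ≈ 1.6392
So the test needs 1.6392 × 85 ≈ 139.33 items; rounding up, 140.

140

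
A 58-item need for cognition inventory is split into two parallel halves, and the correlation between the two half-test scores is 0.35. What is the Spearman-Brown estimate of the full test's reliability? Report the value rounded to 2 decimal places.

0.52

The full test is twice the length of either half (n = 2).
r_full = 2(0.35) / (1 + 0.35)
       = 0.7000 / 1.3500 = 0.5185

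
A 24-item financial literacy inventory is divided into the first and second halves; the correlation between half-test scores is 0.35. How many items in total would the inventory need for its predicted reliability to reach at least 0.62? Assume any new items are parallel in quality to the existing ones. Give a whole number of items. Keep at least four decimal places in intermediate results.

Corrected full-test reliability: r_full = 2 × 0.35 / (1 + 0.35) ≈ 0.5185
Solve Spearman-Brown for n: n = 0.62(1 − 0.5185) / [0.5185(1 − 0.62)] = 1.5151
Required items = 1.5151 × 24 = 36.36, so 37 items.

37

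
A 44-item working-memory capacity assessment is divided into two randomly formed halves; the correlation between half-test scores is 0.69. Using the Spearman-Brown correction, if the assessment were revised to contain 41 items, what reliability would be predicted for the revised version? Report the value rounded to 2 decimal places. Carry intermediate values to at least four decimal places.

0.81

Full-test reliability from the split-half r: r_full = 2(0.69)/(1 + 0.69) = 0.8166
Length factor from 44 to 41 items: n = 41/44 = 0.9318
r_new = n·r_full / (1 + (n − 1)·r_full) = 0.7609 / 0.9443 ≈ 0.8058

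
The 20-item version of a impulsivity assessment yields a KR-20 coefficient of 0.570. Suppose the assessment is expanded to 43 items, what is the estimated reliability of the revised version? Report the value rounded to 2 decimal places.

0.74

Length ratio n = 43/20 = 2.15
Spearman-Brown: r_new = n·r / (1 + (n − 1)·r)
r_new = 2.15·0.570 / [1 + (2.15 − 1)·0.570]
r_new = 1.2255 / 1.6555 ≈ 0.7403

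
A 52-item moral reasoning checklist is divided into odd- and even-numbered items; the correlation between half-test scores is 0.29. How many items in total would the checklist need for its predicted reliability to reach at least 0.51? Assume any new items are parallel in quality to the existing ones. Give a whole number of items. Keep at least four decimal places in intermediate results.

Corrected full-test reliability: r_full = 2 × 0.29 / (1 + 0.29) ≈ 0.4496
Solve Spearman-Brown for n: n = 0.51(1 − 0.4496) / [0.4496(1 − 0.51)] = 1.2742
Items = 1.2742 × 52 ≈ 66.26 → 67

67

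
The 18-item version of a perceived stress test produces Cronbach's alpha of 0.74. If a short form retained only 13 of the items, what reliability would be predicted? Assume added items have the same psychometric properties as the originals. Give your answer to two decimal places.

n = 13/18 = 0.7222
r_new = (0.7222 × 0.74) / (1 + (0.7222 − 1) × 0.74)
r_new = 0.5344 / 0.7944 ≈ 0.6727

0.67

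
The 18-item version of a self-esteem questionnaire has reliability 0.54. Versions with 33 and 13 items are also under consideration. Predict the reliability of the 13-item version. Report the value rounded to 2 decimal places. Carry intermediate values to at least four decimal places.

0.46

The 33-item form is not needed; work directly from the 18-item form with n = 13/18 = 0.7222.
r_{13} = n·r / (1 + (n − 1)·r) = 0.3900 / 0.8500 ≈ 0.4588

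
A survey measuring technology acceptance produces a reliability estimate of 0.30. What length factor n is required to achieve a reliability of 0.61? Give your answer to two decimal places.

n = 0.61 × (1 − 0.30) / [ 0.30 × (1 − 0.61) ]
n = 0.4270 / 0.1170 ≈ 3.6496

3.65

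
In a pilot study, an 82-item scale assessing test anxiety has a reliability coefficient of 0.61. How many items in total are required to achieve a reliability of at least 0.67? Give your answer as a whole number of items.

107

Rearranging the Spearman-Brown formula for n,
n = r*(1 − r) / [ r (1 − r*) ]
n = [0.67 × 0.39] / [0.61 × 0.33]
  = 0.2613 / 0.2013 = 1.2981
1.2981 × 82 = 106.44 → 107 items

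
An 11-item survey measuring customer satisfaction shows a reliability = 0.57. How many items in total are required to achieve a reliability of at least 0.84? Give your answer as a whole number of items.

44

n = 0.84 × (1 − 0.57) / [ 0.57 × (1 − 0.84) ]
n = 0.3612 / 0.0912 ≈ 3.9605
3.9605 × 11 = 43.57 → 44 items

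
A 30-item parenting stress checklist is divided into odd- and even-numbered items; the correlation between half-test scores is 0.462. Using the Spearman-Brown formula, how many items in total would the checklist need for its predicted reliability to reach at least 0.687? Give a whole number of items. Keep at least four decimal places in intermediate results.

Corrected full-test reliability: r_full = 2 × 0.462 / (1 + 0.462) ≈ 0.6320
n = r_tgt(1 − r_full) / [r_full(1 − r_tgt)] = 0.687 × 0.3680 / (0.6320 × 0.313) ≈ 1.2780
Required items = 1.2780 × 30 = 38.34, so 39 items.

39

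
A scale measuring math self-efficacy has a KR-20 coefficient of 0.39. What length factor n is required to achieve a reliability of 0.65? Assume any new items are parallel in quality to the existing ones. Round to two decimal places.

2.90

Rearranging the Spearman-Brown formula for n,
n = r_target (1 − r_old) / [ r_old (1 − r_target) ]
n = 0.65(1 − 0.39) / [0.39(1 − 0.65)]
n = 0.3965 / 0.1365 ≈ 2.9048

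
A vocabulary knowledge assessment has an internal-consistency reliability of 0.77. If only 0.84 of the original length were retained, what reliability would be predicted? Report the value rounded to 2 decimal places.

0.74

Apply the Spearman-Brown prophecy formula, r' = nr / [1 + (n − 1)r]:
r_new = (0.84 × 0.77) / (1 + (0.84 − 1) × 0.77)
r_new = 0.6468 / 0.8768 ≈ 0.7377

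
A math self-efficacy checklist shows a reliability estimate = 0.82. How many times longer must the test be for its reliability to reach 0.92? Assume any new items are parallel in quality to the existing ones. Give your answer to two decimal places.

n = 0.92 × (1 − 0.82) / [ 0.82 × (1 − 0.92) ]
n = 0.1656 / 0.0656 ≈ 2.5244

2.52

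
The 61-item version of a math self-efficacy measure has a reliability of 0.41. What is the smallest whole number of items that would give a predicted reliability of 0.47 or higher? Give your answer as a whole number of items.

Spearman-Brown solved for the length factor n:
n = r*(1 − r) / [ r (1 − r*) ]
n = 0.47 × (1 − 0.41) / [ 0.41 × (1 − 0.47) ]
  = 0.2773 / 0.2173 = 1.2761
1.2761 × 61 = 77.84 → 78 items

78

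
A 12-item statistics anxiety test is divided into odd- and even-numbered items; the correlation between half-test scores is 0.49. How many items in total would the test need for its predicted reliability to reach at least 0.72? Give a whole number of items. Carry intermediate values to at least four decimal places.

17

r_full = 2(0.49)/(1 + 0.49) = 0.6577
Solve Spearman-Brown for n: n = 0.72(1 − 0.6577) / [0.6577(1 − 0.72)] = 1.3383
Items = 1.3383 × 12 ≈ 16.06 → 17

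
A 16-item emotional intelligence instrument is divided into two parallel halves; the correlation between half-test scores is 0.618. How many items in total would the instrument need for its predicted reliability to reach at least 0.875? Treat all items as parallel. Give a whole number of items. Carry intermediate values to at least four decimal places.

r_full = 2(0.618)/(1 + 0.618) = 0.7639
Solve Spearman-Brown for n: n = 0.875(1 − 0.7639) / [0.7639(1 − 0.875)] = 2.1635
Items = 2.1635 × 16 ≈ 34.62 → 35

35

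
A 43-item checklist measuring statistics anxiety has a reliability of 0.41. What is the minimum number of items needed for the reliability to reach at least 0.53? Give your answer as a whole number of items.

70

n = [0.53 × 0.59] / [0.41 × 0.47]
  = 0.3127 / 0.1927 = 1.6227
So the test needs 1.6227 × 43 ≈ 69.78 items; rounding up, 70.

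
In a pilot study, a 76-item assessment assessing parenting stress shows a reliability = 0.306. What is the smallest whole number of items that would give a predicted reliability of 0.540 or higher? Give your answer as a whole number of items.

203

n = [0.540 × 0.694] / [0.306 × 0.460]
n = 0.374760 / 0.140760 ≈ 2.6624
So the test needs 2.6624 × 76 ≈ 202.34 items; rounding up, 203.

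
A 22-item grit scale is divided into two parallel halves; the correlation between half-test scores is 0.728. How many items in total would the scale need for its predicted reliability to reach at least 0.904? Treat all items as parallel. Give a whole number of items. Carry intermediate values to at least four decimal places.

39

Corrected full-test reliability: r_full = 2 × 0.728 / (1 + 0.728) ≈ 0.8426
Solve Spearman-Brown for n: n = 0.904(1 − 0.8426) / [0.8426(1 − 0.904)] = 1.7591
Required items = 1.7591 × 22 = 38.70, so 39 items.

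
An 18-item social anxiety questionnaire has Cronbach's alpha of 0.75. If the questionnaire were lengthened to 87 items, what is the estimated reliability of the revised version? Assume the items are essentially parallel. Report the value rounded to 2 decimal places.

n = 87/18 = 4.8333
r_new = 4.8333·0.75 / [1 + (4.8333 − 1)·0.75]
     = 3.6250 / 3.8750 = 0.9355

0.94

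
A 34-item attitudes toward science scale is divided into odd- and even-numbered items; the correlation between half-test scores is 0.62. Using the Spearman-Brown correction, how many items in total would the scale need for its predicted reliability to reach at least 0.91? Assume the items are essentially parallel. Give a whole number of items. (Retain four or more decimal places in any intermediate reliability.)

106

r_full = 2(0.62)/(1 + 0.62) = 0.7654
n = r_tgt(1 − r_full) / [r_full(1 − r_tgt)] = 0.91 × 0.2346 / (0.7654 × 0.09) ≈ 3.0991
Required items = 3.0991 × 34 = 105.37, so 106 items.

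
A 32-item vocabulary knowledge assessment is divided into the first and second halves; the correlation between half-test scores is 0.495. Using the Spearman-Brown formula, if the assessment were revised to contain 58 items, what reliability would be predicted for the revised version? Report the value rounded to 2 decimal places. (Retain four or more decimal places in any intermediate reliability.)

Spearman-Brown correction (n = 2): r_full = 2·0.495/(1 + 0.495) = 0.6622
Then adjust to 58 items: n = 58/32 = 1.8125
r_new = n·r_full / (1 + (n − 1)·r_full) = 1.2002 / 1.5380 ≈ 0.7804

0.78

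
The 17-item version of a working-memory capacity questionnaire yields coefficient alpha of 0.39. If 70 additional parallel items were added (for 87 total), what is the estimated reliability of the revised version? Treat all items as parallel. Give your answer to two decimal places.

n = 87/17 = 5.1176
By Spearman-Brown, r_new = n r / (1 + (n − 1) r).
r_new = (5.1176 × 0.39) / (1 + (5.1176 − 1) × 0.39)
r_new = 1.9959 / 2.6059 ≈ 0.7659

0.77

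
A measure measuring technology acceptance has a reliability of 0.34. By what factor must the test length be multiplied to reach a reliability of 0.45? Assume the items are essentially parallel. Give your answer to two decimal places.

1.59

n = 0.45(1 − 0.34) / [0.34(1 − 0.45)]
  = 0.2970 / 0.1870 = 1.5882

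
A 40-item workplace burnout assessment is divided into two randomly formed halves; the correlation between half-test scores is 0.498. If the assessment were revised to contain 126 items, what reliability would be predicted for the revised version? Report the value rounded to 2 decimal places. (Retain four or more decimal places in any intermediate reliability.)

0.86

First correct the split-half correlation to full-test reliability: r_full = 2 × 0.498 / (1 + 0.498) ≈ 0.6649
Length factor from 40 to 126 items: n = 126/40 = 3.1500
r_new = n·r_full / (1 + (n − 1)·r_full) = 2.0944 / 2.4295 ≈ 0.8621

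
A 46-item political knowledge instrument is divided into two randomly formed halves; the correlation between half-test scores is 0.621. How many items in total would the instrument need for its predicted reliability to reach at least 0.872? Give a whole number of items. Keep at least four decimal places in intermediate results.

Corrected full-test reliability: r_full = 2 × 0.621 / (1 + 0.621) ≈ 0.7662
Solve Spearman-Brown for n: n = 0.872(1 − 0.7662) / [0.7662(1 − 0.872)] = 2.0788
Items = 2.0788 × 46 ≈ 95.62 → 96

96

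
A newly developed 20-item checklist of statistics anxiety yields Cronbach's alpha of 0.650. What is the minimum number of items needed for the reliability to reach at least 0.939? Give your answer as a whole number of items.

166

Invert Spearman-Brown to solve for n:
n = r*(1 − r) / [ r (1 − r*) ]
n = 0.939 × (1 − 0.650) / [ 0.650 × (1 − 0.939) ]
n = 0.328650 / 0.039650 ≈ 8.2888
8.2888 × 20 = 165.78 → 166 items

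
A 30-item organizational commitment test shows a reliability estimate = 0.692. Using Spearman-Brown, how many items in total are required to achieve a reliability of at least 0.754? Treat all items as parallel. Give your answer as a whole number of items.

41

Spearman-Brown solved for the length factor n:
n = r*(1 − r) / [ r (1 − r*) ]
n = 0.754(1 − 0.692) / [0.692(1 − 0.754)]
n = 0.232232 / 0.170232 ≈ 1.3642
Items needed = n × 30 = 1.3642 × 30 ≈ 40.93 → round up to 41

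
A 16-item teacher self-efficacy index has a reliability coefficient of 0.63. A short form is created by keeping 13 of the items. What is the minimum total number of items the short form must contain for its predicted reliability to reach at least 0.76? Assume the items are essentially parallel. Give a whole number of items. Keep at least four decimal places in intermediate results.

First, r for the 13-item form: n = 13/16 = 0.8125, so r_13 = 0.8125·0.63/(1 + (0.8125 − 1)·0.63) = 0.5804
Then solve for n' with r_old = 0.5804, r_target = 0.76: n' = 0.76(1 − 0.5804)/[0.5804(1 − 0.76)] = 2.2893
Total items = 2.2893 × 13 = 29.76, rounded up to 30.

30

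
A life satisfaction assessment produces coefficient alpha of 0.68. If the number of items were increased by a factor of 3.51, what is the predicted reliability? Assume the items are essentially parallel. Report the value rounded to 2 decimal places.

0.88

By Spearman-Brown, r_new = n r / (1 + (n − 1) r).
r_new = (3.51 × 0.68) / (1 + (3.51 − 1) × 0.68)
r_new = 2.3868 / 2.7068 ≈ 0.8818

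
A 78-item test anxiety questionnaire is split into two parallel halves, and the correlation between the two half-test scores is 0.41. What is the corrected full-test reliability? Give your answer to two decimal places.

0.58

r_full = 2r_hh / (1 + r_hh) = 2 × 0.41 / (1 + 0.41)
       = 0.8200 / 1.4100 = 0.5816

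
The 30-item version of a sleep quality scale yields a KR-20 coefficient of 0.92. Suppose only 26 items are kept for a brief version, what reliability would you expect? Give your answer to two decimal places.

0.91

The new length is 26/30 = 0.8667 times the old.
Apply the Spearman-Brown prophecy formula, r' = nr / [1 + (n − 1)r]:
r_new = (0.8667 × 0.92) / (1 + (0.8667 − 1) × 0.92)
     = 0.7974 / 0.8774 = 0.9088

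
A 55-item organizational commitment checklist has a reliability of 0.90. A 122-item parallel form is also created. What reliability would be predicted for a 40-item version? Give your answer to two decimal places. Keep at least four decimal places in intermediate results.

The 122-item form is not needed; work directly from the 55-item form with n = 40/55 = 0.7273.
r_{40} = n·r / (1 + (n − 1)·r) = 0.6546 / 0.7546 ≈ 0.8675

0.87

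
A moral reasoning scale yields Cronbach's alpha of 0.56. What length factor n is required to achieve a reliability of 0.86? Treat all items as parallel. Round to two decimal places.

Spearman-Brown solved for the length factor n:
n = r*(1 − r) / [ r (1 − r*) ]
n = 0.86 × (1 − 0.56) / [ 0.56 × (1 − 0.86) ]
n = 0.3784 / 0.0784 ≈ 4.8265

4.83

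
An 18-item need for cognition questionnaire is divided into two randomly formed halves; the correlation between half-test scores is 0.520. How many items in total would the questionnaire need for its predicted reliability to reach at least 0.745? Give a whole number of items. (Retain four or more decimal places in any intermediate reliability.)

Corrected full-test reliability: r_full = 2 × 0.520 / (1 + 0.520) ≈ 0.6842
Solve Spearman-Brown for n: n = 0.745(1 − 0.6842) / [0.6842(1 − 0.745)] = 1.3485
Items = 1.3485 × 18 ≈ 24.27 → 25

25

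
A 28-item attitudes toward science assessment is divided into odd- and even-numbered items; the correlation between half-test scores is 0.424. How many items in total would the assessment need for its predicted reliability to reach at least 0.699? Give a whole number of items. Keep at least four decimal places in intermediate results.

45

Corrected full-test reliability: r_full = 2 × 0.424 / (1 + 0.424) ≈ 0.5955
n = r_tgt(1 − r_full) / [r_full(1 − r_tgt)] = 0.699 × 0.4045 / (0.5955 × 0.301) ≈ 1.5774
Items = 1.5774 × 28 ≈ 44.17 → 45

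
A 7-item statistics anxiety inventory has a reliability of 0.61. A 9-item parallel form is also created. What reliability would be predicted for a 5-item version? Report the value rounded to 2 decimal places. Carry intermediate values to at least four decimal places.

0.53

Only the ratio of lengths matters: n = 5/7 = 0.7143
r_{5} = n·r / (1 + (n − 1)·r) = 0.4357 / 0.8257 ≈ 0.5277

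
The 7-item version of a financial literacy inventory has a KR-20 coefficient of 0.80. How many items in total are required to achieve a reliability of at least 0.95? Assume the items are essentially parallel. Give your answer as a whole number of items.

Invert Spearman-Brown to solve for n:
n = r_target (1 − r_old) / [ r_old (1 − r_target) ]
n = 0.95 × (1 − 0.80) / [ 0.80 × (1 − 0.95) ]
n = 0.1900 / 0.0400 ≈ 4.7500
So the test needs 4.7500 × 7 ≈ 33.25 items; rounding up, 34.

34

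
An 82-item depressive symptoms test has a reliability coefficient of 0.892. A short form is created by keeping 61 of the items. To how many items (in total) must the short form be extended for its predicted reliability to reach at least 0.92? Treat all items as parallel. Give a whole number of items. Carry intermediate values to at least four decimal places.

Short-form reliability: n = 61/82 = 0.7439; r_61 = n·r/(1+(n−1)r) ≈ 0.8600
Then solve for n' with r_old = 0.8600, r_target = 0.92: n' = 0.92(1 − 0.8600)/[0.8600(1 − 0.92)] = 1.8721
Items = 1.8721 × 61 ≈ 114.20 → 115

115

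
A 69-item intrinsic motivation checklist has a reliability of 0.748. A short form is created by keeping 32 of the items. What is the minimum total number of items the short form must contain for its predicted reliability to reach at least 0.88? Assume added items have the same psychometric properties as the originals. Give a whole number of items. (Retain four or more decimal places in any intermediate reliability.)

First, r for the 32-item form: n = 32/69 = 0.4638, so r_32 = 0.4638·0.748/(1 + (0.4638 − 1)·0.748) = 0.5792
Then solve for n' with r_old = 0.5792, r_target = 0.88: n' = 0.88(1 − 0.5792)/[0.5792(1 − 0.88)] = 5.3278
Total items = 5.3278 × 32 = 170.49, rounded up to 171.

171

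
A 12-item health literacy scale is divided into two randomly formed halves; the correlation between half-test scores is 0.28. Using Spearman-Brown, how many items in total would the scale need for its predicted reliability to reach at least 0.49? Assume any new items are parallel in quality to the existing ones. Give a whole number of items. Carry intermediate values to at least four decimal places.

15

r_full = 2(0.28)/(1 + 0.28) = 0.4375
Solve Spearman-Brown for n: n = 0.49(1 − 0.4375) / [0.4375(1 − 0.49)] = 1.2353
Items = 1.2353 × 12 ≈ 14.82 → 15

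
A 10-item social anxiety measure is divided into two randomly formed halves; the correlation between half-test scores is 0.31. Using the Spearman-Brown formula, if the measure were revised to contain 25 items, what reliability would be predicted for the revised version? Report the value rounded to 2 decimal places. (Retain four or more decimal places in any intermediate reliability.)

First correct the split-half correlation to full-test reliability: r_full = 2 × 0.31 / (1 + 0.31) ≈ 0.4733
Then adjust to 25 items: n = 25/10 = 2.5000
r_new = n·r_full / (1 + (n − 1)·r_full) = 1.1832 / 1.7100 ≈ 0.6919

0.69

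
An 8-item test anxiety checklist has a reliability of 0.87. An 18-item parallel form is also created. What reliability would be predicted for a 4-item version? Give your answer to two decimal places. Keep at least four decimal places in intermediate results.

The 18-item form is not needed; work directly from the 8-item form with n = 4/8 = 0.5000.
r_{4} = n·r / (1 + (n − 1)·r) = 0.4350 / 0.5650 ≈ 0.7699

0.77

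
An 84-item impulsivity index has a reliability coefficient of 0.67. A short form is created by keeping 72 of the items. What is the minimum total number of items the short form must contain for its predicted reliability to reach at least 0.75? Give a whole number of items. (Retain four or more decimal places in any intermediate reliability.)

125

First, r for the 72-item form: n = 72/84 = 0.8571, so r_72 = 0.8571·0.67/(1 + (0.8571 − 1)·0.67) = 0.6351
Length factor from the short form to reach 0.75: n' = 0.75(1 − 0.6351) / [0.6351(1 − 0.75)] ≈ 1.7237
Items = 1.7237 × 72 ≈ 124.11 → 125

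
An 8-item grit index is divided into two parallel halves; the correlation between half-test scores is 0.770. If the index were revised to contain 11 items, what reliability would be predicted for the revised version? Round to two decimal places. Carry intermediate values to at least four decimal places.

First correct the split-half correlation to full-test reliability: r_full = 2 × 0.770 / (1 + 0.770) ≈ 0.8701
Length factor from 8 to 11 items: n = 11/8 = 1.3750
r_new = n·r_full / (1 + (n − 1)·r_full) = 1.1964 / 1.3263 ≈ 0.9021

0.90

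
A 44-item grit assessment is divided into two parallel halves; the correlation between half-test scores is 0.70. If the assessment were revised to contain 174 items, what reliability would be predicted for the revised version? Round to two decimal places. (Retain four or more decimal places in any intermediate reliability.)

0.95

First correct the split-half correlation to full-test reliability: r_full = 2 × 0.70 / (1 + 0.70) ≈ 0.8235
Then adjust to 174 items: n = 174/44 = 3.9545
r_new = n·r_full / (1 + (n − 1)·r_full) = 3.2565 / 3.4330 ≈ 0.9486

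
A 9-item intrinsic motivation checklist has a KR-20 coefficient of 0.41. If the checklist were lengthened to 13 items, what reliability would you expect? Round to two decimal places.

Length ratio n = 13/9 = 1.4444
Apply the Spearman-Brown prophecy formula, r' = nr / [1 + (n − 1)r]:
r_new = 1.4444·0.41 / [1 + (1.4444 − 1)·0.41]
r_new = 0.5922 / 1.1822 ≈ 0.5009

0.50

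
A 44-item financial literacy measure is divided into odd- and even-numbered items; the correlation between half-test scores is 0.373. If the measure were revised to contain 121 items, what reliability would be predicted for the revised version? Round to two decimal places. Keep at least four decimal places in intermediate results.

0.77

Full-test reliability from the split-half r: r_full = 2(0.373)/(1 + 0.373) = 0.5433
Then adjust to 121 items: n = 121/44 = 2.7500
r_new = n·r_full / (1 + (n − 1)·r_full) = 1.4941 / 1.9508 ≈ 0.7659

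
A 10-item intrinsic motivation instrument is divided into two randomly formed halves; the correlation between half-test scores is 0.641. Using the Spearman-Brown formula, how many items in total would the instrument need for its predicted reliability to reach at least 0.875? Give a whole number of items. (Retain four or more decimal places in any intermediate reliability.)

20

r_full = 2(0.641)/(1 + 0.641) = 0.7812
n = r_tgt(1 − r_full) / [r_full(1 − r_tgt)] = 0.875 × 0.2188 / (0.7812 × 0.125) ≈ 1.9606
Required items = 1.9606 × 10 = 19.61, so 20 items.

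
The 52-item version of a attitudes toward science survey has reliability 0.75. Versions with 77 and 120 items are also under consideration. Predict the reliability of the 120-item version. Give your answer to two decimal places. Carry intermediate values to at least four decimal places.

Only the ratio of lengths matters: n = 120/52 = 2.3077
r_{120} = n·r / (1 + (n − 1)·r) = 1.7308 / 1.9808 ≈ 0.8738

0.87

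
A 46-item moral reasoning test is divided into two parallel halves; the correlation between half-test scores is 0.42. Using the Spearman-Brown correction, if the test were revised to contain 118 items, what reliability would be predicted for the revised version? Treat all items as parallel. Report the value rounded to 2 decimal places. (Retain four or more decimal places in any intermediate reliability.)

0.79

Full-test reliability from the split-half r: r_full = 2(0.42)/(1 + 0.42) = 0.5915
Then adjust to 118 items: n = 118/46 = 2.5652
r_new = n·r_full / (1 + (n − 1)·r_full) = 1.5173 / 1.9258 ≈ 0.7879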